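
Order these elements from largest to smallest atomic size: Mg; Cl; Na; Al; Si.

Na is in period 3, group 1; Mg is in period 3, group 2; Al is in period 3, group 13; Si is in period 3, group 14; Cl is in period 3, group 17.
Atomic radius shrinks across a period as nuclear charge pulls the same shell inward, and grows down a group as new shells are added.
All lie in period 3, so atomic radius increases right to left.
So from largest to smallest: Na > Mg > Al > Si > Cl.

Na > Mg > Al > Si > Cl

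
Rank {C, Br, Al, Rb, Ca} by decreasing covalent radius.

C is in period 2, group 14; Al is in period 3, group 13; Ca is in period 4, group 2; Br is in period 4, group 17; Rb is in period 5, group 1.
Atomic radius shrinks across a period as nuclear charge pulls the same shell inward, and grows down a group as new shells are added.
Neither a single period nor a single group — weigh both effects.
Br > C: the two effects oppose for this pair; the down-group effect wins (114 vs 75 pm).
Al > Br: period and group pull opposite ways; the across-period shift dominates (126 vs 114 pm).
Ca > Al: both effects reinforce here, so Ca is clearly the larger of the two.
Rb > Ca: relative to Ca, both the across-period and down-group shifts push Rb's atomic radius up.
Tabulated atomic radius (pm): C 75, Al 126, Ca 171, Br 114, Rb 210.
So from largest to smallest: Rb > Ca > Al > Br > C.

Rb > Ca > Al > Br > C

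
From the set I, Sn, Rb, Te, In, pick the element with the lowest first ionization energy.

Rb

Rb is in period 5, group 1; In is in period 5, group 13; Sn is in period 5, group 14; Te is in period 5, group 16; I is in period 5, group 17.
Removing the outermost electron gets harder across a period and easier down a group.
All lie in period 5, so first ionization energy increases left to right.
The lowest first ionization energy among these belongs to Rb.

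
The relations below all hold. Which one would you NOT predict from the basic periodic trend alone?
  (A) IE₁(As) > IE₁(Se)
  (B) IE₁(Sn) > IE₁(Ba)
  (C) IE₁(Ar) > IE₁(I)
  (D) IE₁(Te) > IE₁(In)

(A)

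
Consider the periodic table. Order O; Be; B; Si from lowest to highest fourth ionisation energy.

After 3 electrons have been removed, what remains? O³⁺ still has 3 valence electrons; Be³⁺ is already 1 electron into the core; B³⁺ is the bare [He] core; Si³⁺ still has 1 valence electron.
Pulling an electron out of a noble-gas core costs far more than removing a remaining valence electron, so Be and B sit at the high end of IE_4.
Valence configurations: O³⁺ [He]2s²2p¹, Si³⁺ [Ne]3s¹.
The numbers (kJ/mol): O 7469, Be 21007, B 25026, Si 4356.
Hence IE_4: Si < O < Be < B.

Si, O, Be, B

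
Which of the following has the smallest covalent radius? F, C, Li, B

F

Li is in period 2, group 1; B is in period 2, group 13; C is in period 2, group 14; F is in period 2, group 17.
Atomic radius shrinks across a period as nuclear charge pulls the same shell inward, and grows down a group as new shells are added.
All lie in period 2, so atomic radius increases right to left.
The smallest covalent radius among these belongs to F.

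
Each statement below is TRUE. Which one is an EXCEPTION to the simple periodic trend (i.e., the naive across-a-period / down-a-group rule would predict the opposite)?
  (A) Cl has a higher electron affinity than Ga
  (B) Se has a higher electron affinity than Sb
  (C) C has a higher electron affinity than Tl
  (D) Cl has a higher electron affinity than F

(D)

The general trend: electron affinity increases across a period and decreases down a group.
(A) Cl (period 3, group 17) vs Ga (period 4, group 13): the stated order agrees with the simple trend.
(B) Se (period 4, group 16) vs Sb (period 5, group 15): the stated order agrees with the simple trend.
(C) C (period 2, group 14) vs Tl (period 6, group 13): the stated order agrees with the simple trend.
(D) Cl (period 3, group 17) vs F (period 2, group 17): the stated order contradicts the simple trend.
The exception is (D): F's small 2p subshell makes the incoming electron feel strong e⁻–e⁻ repulsion, so Cl actually releases more energy on gaining an electron.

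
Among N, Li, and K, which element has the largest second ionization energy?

Li

Consider each +1 ion: N⁺ still has 4 valence electrons; Li⁺ is the bare [He] core; K⁺ is the bare [Ar] core.
Breaking into a closed-shell core is much more expensive than removing a leftover valence electron — K and Li have the largest IE_2 here.
The numbers (kJ/mol): N 2856, Li 7298, K 3052.
So the second ionization energies run N < K < Li.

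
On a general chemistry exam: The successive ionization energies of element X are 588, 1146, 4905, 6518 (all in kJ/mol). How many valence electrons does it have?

2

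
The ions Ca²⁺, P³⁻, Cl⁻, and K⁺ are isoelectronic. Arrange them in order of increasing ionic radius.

Ca²⁺, K⁺, Cl⁻, P³⁻

All of these have 18 electrons, so size is governed by nuclear charge alone: the more protons, the stronger the pull on the same electron cloud, and the smaller the ion.
Nuclear charges: Ca²⁺ (Z=20), K⁺ (Z=19), Cl⁻ (Z=17), P³⁻ (Z=15).
Smallest to largest: Ca²⁺ < K⁺ < Cl⁻ < P³⁻.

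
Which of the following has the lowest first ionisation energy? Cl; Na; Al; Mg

Across a period the outer electron is held more tightly (higher IE₁); down a group it sits in a higher shell, more shielded, and comes off more easily.
All lie in period 3; the across-period trend (first ionization energy increases left to right) applies, with the exception below.
Note the exception: Mg has a higher first ionization energy than Al, contrary to the simple trend — Al's single 3p electron is easier to remove than one from Mg's filled 3s².
For reference (kJ/mol): Na 496, Mg 738, Al 578, Cl 1251.
The lowest first ionisation energy among these belongs to Na.

Na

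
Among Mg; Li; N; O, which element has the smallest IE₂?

The second ionization energy removes an electron from the +1 ion. For each element: Mg⁺ still has 1 valence electron; Li⁺ is the bare [He] core; N⁺ still has 4 valence electrons; O⁺ still has 5 valence electrons.
Pulling an electron out of a noble-gas core costs far more than removing a remaining valence electron, so Li sits at the high end of IE_2.
Valence configurations: Mg⁺ [Ne]3s¹, N⁺ [He]2s²2p², O⁺ [He]2s²2p³.
The numbers (kJ/mol): Mg 1451, Li 7298, N 2856, O 3388.
So the second ionization energies run Mg < N < O < Li.

Mg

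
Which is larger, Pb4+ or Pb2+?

Both ions have Z = 82 protons, but Pb4+ has lost more electrons, so its remaining electrons feel a larger effective nuclear charge per electron and are pulled in more tightly.
Higher positive charge → smaller ion, so Pb2+ > Pb4+.

Pb2+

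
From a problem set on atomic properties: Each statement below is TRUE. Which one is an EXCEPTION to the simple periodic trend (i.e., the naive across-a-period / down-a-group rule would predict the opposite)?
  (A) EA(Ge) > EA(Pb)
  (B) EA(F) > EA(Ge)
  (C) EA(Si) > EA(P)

The general trend: electron affinity increases across a period and decreases down a group.
(A) Ge (period 4, group 14) vs Pb (period 6, group 14): the stated order agrees with the simple trend.
(B) F (period 2, group 17) vs Ge (period 4, group 14): the stated order agrees with the simple trend.
(C) Si (period 3, group 14) vs P (period 3, group 15): the stated order contradicts the simple trend.
The exception is (C): adding an electron to P's half-filled 3p³ is unfavourable, so Si (3p²) has the more exothermic EA.

(C)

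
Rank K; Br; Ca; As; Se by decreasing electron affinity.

EA tends to increase across a period and decrease down a group, though the pattern is less regular than for IE or radius.
All lie in period 4; the across-period trend (electron affinity increases left to right) applies, with the exception below.
Note the exception: K has a higher electron affinity than Ca, contrary to the simple trend — adding an electron to Ca (ns²) has to open a new, higher-energy np subshell, which is unfavourable.
For reference (kJ/mol): K 48, Ca 2, As 78, Se 195, Br 325.
So from highest to lowest: Br > Se > As > K > Ca.

Br > Se > As > K > Ca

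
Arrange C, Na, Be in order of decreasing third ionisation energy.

IE_3 is the cost of taking one more electron from the +2 cation: C²⁺ still has 2 valence electrons; Na²⁺ is already 1 electron into the core; Be²⁺ is the bare [He] core.
Pulling an electron out of a noble-gas core costs far more than removing a remaining valence electron, so Na and Be sit at the high end of IE_3.
The numbers (kJ/mol): C 4620, Na 6910, Be 14849.
So the third ionization energies run C < Na < Be.

Be > Na > C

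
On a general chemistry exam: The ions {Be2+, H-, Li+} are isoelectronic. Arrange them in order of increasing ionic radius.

Be2+ < Li+ < H-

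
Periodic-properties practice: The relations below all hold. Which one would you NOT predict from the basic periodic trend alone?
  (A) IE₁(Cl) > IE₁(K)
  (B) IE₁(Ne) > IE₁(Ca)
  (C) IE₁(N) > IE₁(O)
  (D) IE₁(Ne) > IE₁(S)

The general trend: first ionisation energy increases across a period and decreases down a group.
(A) Cl (period 3, group 17) vs K (period 4, group 1): the stated order agrees with the simple trend.
(B) Ne (period 2, group 18) vs Ca (period 4, group 2): the stated order agrees with the simple trend.
(C) N (period 2, group 15) vs O (period 2, group 16): the stated order contradicts the simple trend.
(D) Ne (period 2, group 18) vs S (period 3, group 16): the stated order agrees with the simple trend.
The exception is (C): pairing an electron in O's 2p⁴ costs repulsion energy, so O ionizes more easily than half-filled N (2p³).

(C)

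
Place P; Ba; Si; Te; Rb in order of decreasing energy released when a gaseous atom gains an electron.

Te, Si, P, Rb, Ba

Si is in period 3, group 14; P is in period 3, group 15; Rb is in period 5, group 1; Te is in period 5, group 16; Ba is in period 6, group 2.
Atoms with high Z_eff and room in the valence shell (especially the halogens) have the most exothermic electron affinities.
These span different periods and groups, so the two trends combine.
Rb > Ba: the two effects oppose for this pair; the down-group effect wins (47 vs 14 kJ/mol).
P > Rb: relative to Rb, both the across-period and down-group shifts push P's electron affinity up.
Si > P: this pair runs against the simple trend — see the exception note.
Te > Si: period and group pull opposite ways; the across-period shift dominates (190 vs 134 kJ/mol).
Note the exception: Si has a higher electron affinity than P, contrary to the simple trend — adding an electron to P's half-filled 3p³ is unfavourable, so Si (3p²) has the more exothermic EA.
Approximate values (kJ/mol): Si 134, P 72, Rb 47, Te 190, Ba 14.
So from highest to lowest: Te > Si > P > Rb > Ba.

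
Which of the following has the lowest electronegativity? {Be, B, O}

Be

Be is in period 2, group 2; B is in period 2, group 13; O is in period 2, group 16.
EN rises left→right (higher Z_eff, smaller atoms) and falls top→bottom (larger, more shielded atoms).
All lie in period 2, so electronegativity increases left to right.
The lowest electronegativity among these belongs to Be.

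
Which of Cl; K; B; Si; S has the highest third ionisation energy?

K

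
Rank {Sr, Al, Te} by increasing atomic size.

Al, Te, Sr

Moving right in a period, electrons are added to the same shell under a stronger nuclear pull, so atoms get smaller; moving down, a new shell is opened and atoms get larger.
Here both period and group differ, so the two effects have to be weighed against each other.
Te > Al: period and group pull opposite ways; the down-group shift dominates (136 vs 126 pm).
Sr > Te: both are in period 5; the period trend gives Sr the larger value.
Approximate values (pm): Al 126, Sr 185, Te 136.
So from smallest to largest: Al < Te < Sr.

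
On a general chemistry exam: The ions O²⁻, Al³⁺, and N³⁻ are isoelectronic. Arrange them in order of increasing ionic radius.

Al³⁺ < O²⁻ < N³⁻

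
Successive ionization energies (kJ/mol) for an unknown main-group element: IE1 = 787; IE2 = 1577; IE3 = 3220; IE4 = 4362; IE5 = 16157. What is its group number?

Look for the largest jump between consecutive ionization energies: IE5/IE4 ≈ 3.7, far larger than any earlier ratio.
That jump marks the point where a core electron is being removed. So the atom has 4 valence electrons.
A main-group element with 4 valence electrons is in group 14.

Group 14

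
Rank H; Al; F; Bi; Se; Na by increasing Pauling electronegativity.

Na, Al, Bi, H, Se, F

Electronegativity increases across a period and decreases down a group, tracking effective nuclear charge and atomic size.
These span different periods and groups, so the two trends combine.
Al > Na: both are in period 3; the period trend gives Al the larger value.
Bi > Al: period and group pull opposite ways; the across-period shift dominates (2.02 vs 1.61).
H > Bi: the two effects oppose for this pair; the down-group effect wins (2.20 vs 2.02).
Se > H: period and group pull opposite ways; the across-period shift dominates (2.55 vs 2.20).
F > Se: both effects reinforce here, so F is clearly the higher of the two.
For reference (Pauling): H 2.20, F 3.98, Na 0.93, Al 1.61, Se 2.55, Bi 2.02.
So from lowest to highest: Na < Al < Bi < H < Se < F.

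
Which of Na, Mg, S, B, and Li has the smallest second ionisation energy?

Mg

Consider each +1 ion: Na⁺ is the bare [Ne] core; Mg⁺ still has 1 valence electron; S⁺ still has 5 valence electrons; B⁺ still has 2 valence electrons; Li⁺ is the bare [He] core.
Breaking into a closed-shell core is much more expensive than removing a leftover valence electron — Na and Li have the largest IE_2 here.
Valence configurations: Mg⁺ [Ne]3s¹, S⁺ [Ne]3s²3p³, B⁺ [He]2s².
Tabulated IE_2 (kJ/mol): Na 4562, Mg 1451, S 2252, B 2427, Li 7298.
Putting it together, IE_2: Mg < S < B < Na < Li.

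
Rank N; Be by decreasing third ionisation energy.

Be > N

IE_3 is the cost of taking one more electron from the +2 cation: N²⁺ still has 3 valence electrons; Be²⁺ is the bare [He] core.
Breaking into a closed-shell core is much more expensive than removing a leftover valence electron — Be has the largest IE_3 here.
Tabulated IE_3 (kJ/mol): N 4578, Be 14849.
So the third ionization energies run N < Be.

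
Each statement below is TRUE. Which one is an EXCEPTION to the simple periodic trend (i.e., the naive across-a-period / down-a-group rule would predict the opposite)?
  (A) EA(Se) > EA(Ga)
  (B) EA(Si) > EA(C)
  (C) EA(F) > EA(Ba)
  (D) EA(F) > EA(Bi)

(B)

The general trend: electron affinity increases across a period and decreases down a group.
(A) Se (period 4, group 16) vs Ga (period 4, group 13): the stated order agrees with the simple trend.
(B) Si (period 3, group 14) vs C (period 2, group 14): the stated order contradicts the simple trend.
(C) F (period 2, group 17) vs Ba (period 6, group 2): the stated order agrees with the simple trend.
(D) F (period 2, group 17) vs Bi (period 6, group 15): the stated order agrees with the simple trend.
The exception is (B): Si's larger, more diffuse 3p orbitals accept an added electron slightly more readily than C's compact 2p.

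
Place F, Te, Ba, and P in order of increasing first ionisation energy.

Ba < Te < P < F

F is in period 2, group 17; P is in period 3, group 15; Te is in period 5, group 16; Ba is in period 6, group 2.
IE₁ increases left→right with effective nuclear charge and decreases top→bottom as the valence shell moves farther out.
These span different periods and groups, so the two trends combine.
Te > Ba: both effects reinforce here, so Te is clearly the higher of the two.
P > Te: period and group pull opposite ways; the down-group shift dominates (1012 vs 869 kJ/mol).
F > P: both effects reinforce here, so F is clearly the higher of the two.
Tabulated first ionization energy (kJ/mol): F 1681, P 1012, Te 869, Ba 503.
So from lowest to highest: Ba < Te < P < F.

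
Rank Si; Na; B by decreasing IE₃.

Na > B > Si

Consider each +2 ion: Si²⁺ still has 2 valence electrons; Na²⁺ is already 1 electron into the core; B²⁺ still has 1 valence electron.
Breaking into a closed-shell core is much more expensive than removing a leftover valence electron — Na has the largest IE_3 here.
Valence configurations: Si²⁺ [Ne]3s², B²⁺ [He]2s¹.
The numbers (kJ/mol): Si 3232, Na 6910, B 3660.
Putting it together, IE_3: Si < B < Na.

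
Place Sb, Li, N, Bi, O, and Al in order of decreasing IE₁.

Li is in period 2, group 1; N is in period 2, group 15; O is in period 2, group 16; Al is in period 3, group 13; Sb is in period 5, group 15; Bi is in period 6, group 15.
First ionization energy rises across a period (greater Z_eff holds electrons more tightly) and falls down a group (valence electrons are farther from the nucleus).
Neither a single period nor a single group — weigh both effects.
Al > Li: the two effects oppose for this pair; the across-period effect wins (578 vs 520 kJ/mol).
Bi > Al: period and group pull opposite ways; the across-period shift dominates (703 vs 578 kJ/mol).
Sb > Bi: they share group 15; the group trend gives Sb the larger value.
O > Sb: both effects reinforce here, so O is clearly the higher of the two.
N > O: this pair runs against the simple trend — see the exception note.
Note the exception: N has a higher first ionization energy than O, contrary to the simple trend — pairing an electron in O's 2p⁴ costs repulsion energy, so O ionizes more easily than half-filled N (2p³).
Approximate values (kJ/mol): Li 520, N 1402, O 1314, Al 578, Sb 831, Bi 703.
So from highest to lowest: N > O > Sb > Bi > Al > Li.

N, O, Sb, Bi, Al, Li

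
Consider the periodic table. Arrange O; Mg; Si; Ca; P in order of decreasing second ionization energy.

The second ionization energy removes an electron from the +1 ion. For each element: O⁺ still has 5 valence electrons; Mg⁺ still has 1 valence electron; Si⁺ still has 3 valence electrons; Ca⁺ still has 1 valence electron; P⁺ still has 4 valence electrons.
All are still removing valence electrons, so compare the +1 ions as you would atoms: IE_2 generally rises across a period (higher Z_eff) and falls down a group (larger shell), subject to the usual subshell exceptions.
Valence configurations: O⁺ [He]2s²2p³, Mg⁺ [Ne]3s¹, Si⁺ [Ne]3s²3p¹, Ca⁺ [Ar]4s¹, P⁺ [Ne]3s²3p².
Tabulated IE_2 (kJ/mol): O 3388, Mg 1451, Si 1577, Ca 1145, P 1907.
So the second ionization energies run Ca < Mg < Si < P < O.

O > P > Si > Mg > Ca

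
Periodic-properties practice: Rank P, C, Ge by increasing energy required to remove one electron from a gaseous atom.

Ge < P < C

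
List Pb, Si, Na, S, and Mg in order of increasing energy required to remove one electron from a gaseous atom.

Na, Pb, Mg, Si, S

First ionization energy rises across a period (greater Z_eff holds electrons more tightly) and falls down a group (valence electrons are farther from the nucleus).
Neither a single period nor a single group — weigh both effects.
Pb > Na: the two effects oppose for this pair; the across-period effect wins (716 vs 496 kJ/mol).
Mg > Pb: period and group pull opposite ways; the down-group shift dominates (738 vs 716 kJ/mol).
Si > Mg: Si lies to the right of Mg in period 3, so the across-period effect alone puts Si higher.
S > Si: both are in period 3; the period trend gives S the larger value.
Tabulated first ionization energy (kJ/mol): Na 496, Mg 738, Si 786, S 1000, Pb 716.
So from lowest to highest: Na < Pb < Mg < Si < S.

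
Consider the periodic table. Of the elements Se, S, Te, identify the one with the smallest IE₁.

Te

S is in period 3, group 16; Se is in period 4, group 16; Te is in period 5, group 16.
IE₁ increases left→right with effective nuclear charge and decreases top→bottom as the valence shell moves farther out.
All are in group 16, so first ionization energy increases up the group.
The smallest IE₁ among these belongs to Te.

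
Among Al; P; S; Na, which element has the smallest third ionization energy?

Al

Consider each +2 ion: Al²⁺ still has 1 valence electron; P²⁺ still has 3 valence electrons; S²⁺ still has 4 valence electrons; Na²⁺ is already 1 electron into the core.
Pulling an electron out of a noble-gas core costs far more than removing a remaining valence electron, so Na sits at the high end of IE_3.
Valence configurations: Al²⁺ [Ne]3s¹, P²⁺ [Ne]3s²3p¹, S²⁺ [Ne]3s²3p².
Approximate IE_3 values (kJ/mol): Al 2745, P 2914, S 3357, Na 6910.
Putting it together, IE_3: Al < P < S < Na.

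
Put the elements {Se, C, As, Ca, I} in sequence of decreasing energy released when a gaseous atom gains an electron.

C is in period 2, group 14; Ca is in period 4, group 2; As is in period 4, group 15; Se is in period 4, group 16; I is in period 5, group 17.
Atoms with high Z_eff and room in the valence shell (especially the halogens) have the most exothermic electron affinities.
Neither a single period nor a single group — weigh both effects.
As > Ca: As lies to the right of Ca in period 4, so the across-period effect alone puts As higher.
C > As: period and group pull opposite ways; the down-group shift dominates (122 vs 78 kJ/mol).
Se > C: period and group pull opposite ways; the across-period shift dominates (195 vs 122 kJ/mol).
I > Se: period and group pull opposite ways; the across-period shift dominates (295 vs 195 kJ/mol).
For reference (kJ/mol): C 122, Ca 2, As 78, Se 195, I 295.
So from highest to lowest: I > Se > C > As > Ca.

I > Se > C > As > Ca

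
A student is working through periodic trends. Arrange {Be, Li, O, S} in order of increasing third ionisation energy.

IE_3 is the cost of taking one more electron from the +2 cation: Be²⁺ is the bare [He] core; Li²⁺ is already 1 electron into the core; O²⁺ still has 4 valence electrons; S²⁺ still has 4 valence electrons.
Core electrons are held far more tightly than valence electrons, so Li and Be top the IE_3 order.
Valence configurations: O²⁺ [He]2s²2p², S²⁺ [Ne]3s²3p².
Approximate IE_3 values (kJ/mol): Be 14849, Li 11815, O 5300, S 3357.
Hence IE_3: S < O < Li < Be.

S, O, Li, Be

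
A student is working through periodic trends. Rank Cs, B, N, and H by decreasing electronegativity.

H is in period 1, group 1; B is in period 2, group 13; N is in period 2, group 15; Cs is in period 6, group 1.
EN rises left→right (higher Z_eff, smaller atoms) and falls top→bottom (larger, more shielded atoms).
Here both period and group differ, so the two effects have to be weighed against each other.
B > Cs: relative to Cs, both the across-period and down-group shifts push B's electronegativity up.
H > B: the two effects oppose for this pair; the down-group effect wins (2.20 vs 2.04).
N > H: the two effects oppose for this pair; the across-period effect wins (3.04 vs 2.20).
For reference (Pauling): H 2.20, B 2.04, N 3.04, Cs 0.79.
So from highest to lowest: N > H > B > Cs.

N, H, B, Cs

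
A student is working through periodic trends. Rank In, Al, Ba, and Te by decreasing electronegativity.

Al is in period 3, group 13; In is in period 5, group 13; Te is in period 5, group 16; Ba is in period 6, group 2.
Atoms toward the upper right of the periodic table pull bonding electrons most strongly.
Neither a single period nor a single group — weigh both effects.
Al > Ba: relative to Ba, both the across-period and down-group shifts push Al's electronegativity up.
In > Al: this pair runs against the simple trend — see the exception note.
Te > In: both are in period 5; the period trend gives Te the larger value.
Note the exception: In has a higher electronegativity than Al, contrary to the simple trend — poor shielding by filled d (and f) subshells raises the heavier element's effective nuclear charge more than the simple down-group trend predicts.
Tabulated electronegativity (Pauling): Al 1.61, In 1.78, Te 2.10, Ba 0.89.
So from highest to lowest: Te > In > Al > Ba.

Te > In > Al > Ba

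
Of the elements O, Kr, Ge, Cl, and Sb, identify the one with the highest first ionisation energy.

Kr

O is in period 2, group 16; Cl is in period 3, group 17; Ge is in period 4, group 14; Kr is in period 4, group 18; Sb is in period 5, group 15.
IE₁ increases left→right with effective nuclear charge and decreases top→bottom as the valence shell moves farther out.
Here both period and group differ, so the two effects have to be weighed against each other.
Sb > Ge: the two effects oppose for this pair; the across-period effect wins (831 vs 762 kJ/mol).
Cl > Sb: relative to Sb, both the across-period and down-group shifts push Cl's first ionization energy up.
O > Cl: the two effects oppose for this pair; the down-group effect wins (1314 vs 1251 kJ/mol).
Kr > O: period and group pull opposite ways; the across-period shift dominates (1351 vs 1314 kJ/mol).
Approximate values (kJ/mol): O 1314, Cl 1251, Ge 762, Kr 1351, Sb 831.
The highest first ionisation energy among these belongs to Kr.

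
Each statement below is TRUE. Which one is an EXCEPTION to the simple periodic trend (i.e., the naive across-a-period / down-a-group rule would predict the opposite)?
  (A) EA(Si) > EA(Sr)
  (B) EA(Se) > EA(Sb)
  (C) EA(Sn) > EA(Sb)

(C)

The general trend: electron affinity increases across a period and decreases down a group.
(A) Si (period 3, group 14) vs Sr (period 5, group 2): the stated order agrees with the simple trend.
(B) Se (period 4, group 16) vs Sb (period 5, group 15): the stated order agrees with the simple trend.
(C) Sn (period 5, group 14) vs Sb (period 5, group 15): the stated order contradicts the simple trend.
The exception is (C): adding an electron to Sb's half-filled 5p³ is unfavourable, so Sn has the more exothermic EA.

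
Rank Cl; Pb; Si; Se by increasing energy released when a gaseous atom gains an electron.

Si is in period 3, group 14; Cl is in period 3, group 17; Se is in period 4, group 16; Pb is in period 6, group 14.
EA tends to increase across a period and decrease down a group, though the pattern is less regular than for IE or radius.
Here both period and group differ, so the two effects have to be weighed against each other.
Si > Pb: they share group 14; the group trend gives Si the larger value.
Se > Si: period and group pull opposite ways; the across-period shift dominates (195 vs 134 kJ/mol).
Cl > Se: both effects reinforce here, so Cl is clearly the higher of the two.
Tabulated electron affinity (kJ/mol): Si 134, Cl 349, Se 195, Pb 35.
So from lowest to highest: Pb < Si < Se < Cl.

Pb, Si, Se, Cl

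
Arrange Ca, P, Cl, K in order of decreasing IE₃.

Ca > K > Cl > P

Consider each +2 ion: Ca²⁺ is the bare [Ar] core; P²⁺ still has 3 valence electrons; Cl²⁺ still has 5 valence electrons; K²⁺ is already 1 electron into the core.
Breaking into a closed-shell core is much more expensive than removing a leftover valence electron — K and Ca have the largest IE_3 here.
Valence configurations: P²⁺ [Ne]3s²3p¹, Cl²⁺ [Ne]3s²3p³.
The numbers (kJ/mol): Ca 4912, P 2914, Cl 3822, K 4420.
So the third ionization energies run P < Cl < K < Ca.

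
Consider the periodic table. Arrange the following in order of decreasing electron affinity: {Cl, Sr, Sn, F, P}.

Cl > F > Sn > P > Sr

Atoms with high Z_eff and room in the valence shell (especially the halogens) have the most exothermic electron affinities.
Neither a single period nor a single group — weigh both effects.
P > Sr: relative to Sr, both the across-period and down-group shifts push P's electron affinity up.
Sn > P: this pair runs against the simple trend — see the exception note.
F > Sn: both effects reinforce here, so F is clearly the higher of the two.
Cl > F: this pair runs against the simple trend — see the exception note.
Note the exception: Sn has a higher electron affinity than P, contrary to the simple trend — adding an electron to P's half-filled np³ subshell costs electron-pairing energy.
Note the exception: Cl has a higher electron affinity than F, contrary to the simple trend — F's small 2p subshell makes the incoming electron feel strong e⁻–e⁻ repulsion, so Cl actually releases more energy on gaining an electron.
For reference (kJ/mol): F 328, P 72, Cl 349, Sr 5, Sn 107.
So from highest to lowest: Cl > F > Sn > P > Sr.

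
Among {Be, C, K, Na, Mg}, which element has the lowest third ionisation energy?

K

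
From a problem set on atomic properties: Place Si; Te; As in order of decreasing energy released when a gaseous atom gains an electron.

Te > Si > As

Si is in period 3, group 14; As is in period 4, group 15; Te is in period 5, group 16.
Atoms with high Z_eff and room in the valence shell (especially the halogens) have the most exothermic electron affinities.
These sit on a diagonal, where the across-period and down-group effects partly cancel.
Si > As: the two effects oppose for this pair; the down-group effect wins (134 vs 78 kJ/mol).
Te > Si: the two effects oppose for this pair; the across-period effect wins (190 vs 134 kJ/mol).
Tabulated electron affinity (kJ/mol): Si 134, As 78, Te 190.
So from highest to lowest: Te > Si > As.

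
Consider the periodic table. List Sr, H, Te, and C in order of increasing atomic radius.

H < C < Te < Sr

H is in period 1, group 1; C is in period 2, group 14; Sr is in period 5, group 2; Te is in period 5, group 16.
Radius decreases left→right (rising Z_eff, same n) and increases top→bottom (higher n).
These span different periods and groups, so the two trends combine.
C > H: period and group pull opposite ways; the down-group shift dominates (75 vs 32 pm).
Te > C: period and group pull opposite ways; the down-group shift dominates (136 vs 75 pm).
Sr > Te: both are in period 5; the period trend gives Sr the larger value.
Approximate values (pm): H 32, C 75, Sr 185, Te 136.
So from smallest to largest: H < C < Te < Sr.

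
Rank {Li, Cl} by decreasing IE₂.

Li, Cl

The second ionization energy removes an electron from the +1 ion. For each element: Li⁺ is the bare [He] core; Cl⁺ still has 6 valence electrons.
Breaking into a closed-shell core is much more expensive than removing a leftover valence electron — Li has the largest IE_2 here.
The numbers (kJ/mol): Li 7298, Cl 2298.
Overall IE_2 order: Cl < Li.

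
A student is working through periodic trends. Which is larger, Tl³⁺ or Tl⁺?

Both ions have Z = 81 protons, but Tl³⁺ has lost more electrons, so its remaining electrons feel a larger effective nuclear charge per electron and are pulled in more tightly.
Higher positive charge → smaller ion, so Tl⁺ > Tl³⁺.

Tl⁺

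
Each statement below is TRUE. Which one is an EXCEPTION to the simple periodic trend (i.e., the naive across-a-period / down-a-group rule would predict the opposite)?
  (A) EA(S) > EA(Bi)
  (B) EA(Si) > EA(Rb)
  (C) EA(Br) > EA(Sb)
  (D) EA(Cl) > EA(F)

The general trend: electron affinity increases across a period and decreases down a group.
(A) S (period 3, group 16) vs Bi (period 6, group 15): the stated order agrees with the simple trend.
(B) Si (period 3, group 14) vs Rb (period 5, group 1): the stated order agrees with the simple trend.
(C) Br (period 4, group 17) vs Sb (period 5, group 15): the stated order agrees with the simple trend.
(D) Cl (period 3, group 17) vs F (period 2, group 17): the stated order contradicts the simple trend.
The exception is (D): F's small 2p subshell makes the incoming electron feel strong e⁻–e⁻ repulsion, so Cl actually releases more energy on gaining an electron.

(D)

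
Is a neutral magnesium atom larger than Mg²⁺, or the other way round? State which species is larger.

Forming Mg²⁺ removes 2 electrons from Mg. Fewer electrons for the same nuclear charge means less shielding and a higher Z_eff on the remaining electrons, and for main-group metals the entire outer shell is lost.
A cation is smaller than its parent atom: Mg²⁺ < Mg.

Mg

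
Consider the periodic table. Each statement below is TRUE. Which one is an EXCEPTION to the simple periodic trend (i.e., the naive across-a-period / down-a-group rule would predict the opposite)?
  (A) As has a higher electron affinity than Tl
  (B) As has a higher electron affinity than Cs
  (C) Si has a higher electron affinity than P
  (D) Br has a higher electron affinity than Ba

The general trend: electron affinity increases across a period and decreases down a group.
(A) As (period 4, group 15) vs Tl (period 6, group 13): the stated order agrees with the simple trend.
(B) As (period 4, group 15) vs Cs (period 6, group 1): the stated order agrees with the simple trend.
(C) Si (period 3, group 14) vs P (period 3, group 15): the stated order contradicts the simple trend.
(D) Br (period 4, group 17) vs Ba (period 6, group 2): the stated order agrees with the simple trend.
The exception is (C): adding an electron to P's half-filled 3p³ is unfavourable, so Si (3p²) has the more exothermic EA.

(C)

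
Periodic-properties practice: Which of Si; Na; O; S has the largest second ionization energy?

After 1 electron has been removed, what remains? Si⁺ still has 3 valence electrons; Na⁺ is the bare [Ne] core; O⁺ still has 5 valence electrons; S⁺ still has 5 valence electrons.
Pulling an electron out of a noble-gas core costs far more than removing a remaining valence electron, so Na sits at the high end of IE_2.
Valence configurations: Si⁺ [Ne]3s²3p¹, O⁺ [He]2s²2p³, S⁺ [Ne]3s²3p³.
The numbers (kJ/mol): Si 1577, Na 4562, O 3388, S 2252.
Hence IE_2: Si < S < O < Na.

Na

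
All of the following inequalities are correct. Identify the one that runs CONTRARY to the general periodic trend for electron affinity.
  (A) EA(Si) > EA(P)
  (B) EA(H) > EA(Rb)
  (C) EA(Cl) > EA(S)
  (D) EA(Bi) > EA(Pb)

(A)

The general trend: electron affinity increases across a period and decreases down a group.
(A) Si (period 3, group 14) vs P (period 3, group 15): the stated order contradicts the simple trend.
(B) H (period 1, group 1) vs Rb (period 5, group 1): the stated order agrees with the simple trend.
(C) Cl (period 3, group 17) vs S (period 3, group 16): the stated order agrees with the simple trend.
(D) Bi (period 6, group 15) vs Pb (period 6, group 14): the stated order agrees with the simple trend.
The exception is (A): adding an electron to P's half-filled 3p³ is unfavourable, so Si (3p²) has the more exothermic EA.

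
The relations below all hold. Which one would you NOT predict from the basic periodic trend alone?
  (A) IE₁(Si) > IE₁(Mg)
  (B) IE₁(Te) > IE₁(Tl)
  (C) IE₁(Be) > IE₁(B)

The general trend: first ionization energy increases across a period and decreases down a group.
(A) Si (period 3, group 14) vs Mg (period 3, group 2): the stated order agrees with the simple trend.
(B) Te (period 5, group 16) vs Tl (period 6, group 13): the stated order agrees with the simple trend.
(C) Be (period 2, group 2) vs B (period 2, group 13): the stated order contradicts the simple trend.
The exception is (C): removing B's lone 2p electron is easier than breaking Be's filled 2s².

(C)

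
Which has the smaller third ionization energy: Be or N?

The third ionization energy removes an electron from the +2 ion. For each element: Be²⁺ is the bare [He] core; N²⁺ still has 3 valence electrons.
Core electrons are held far more tightly than valence electrons, so Be tops the IE_3 order.
Approximate IE_3 values (kJ/mol): Be 14849, N 4578.
So the third ionization energies run N < Be.

N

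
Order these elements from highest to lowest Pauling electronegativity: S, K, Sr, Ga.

S > Ga > Sr > K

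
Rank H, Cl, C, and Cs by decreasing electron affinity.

EA tends to increase across a period and decrease down a group, though the pattern is less regular than for IE or radius.
Neither a single period nor a single group — weigh both effects.
H > Cs: H sits above Cs in group 1, so the down-group effect alone puts H higher.
C > H: period and group pull opposite ways; the across-period shift dominates (122 vs 73 kJ/mol).
Cl > C: period and group pull opposite ways; the across-period shift dominates (349 vs 122 kJ/mol).
For reference (kJ/mol): H 73, C 122, Cl 349, Cs 46.
So from highest to lowest: Cl > C > H > Cs.

Cl, C, H, Cs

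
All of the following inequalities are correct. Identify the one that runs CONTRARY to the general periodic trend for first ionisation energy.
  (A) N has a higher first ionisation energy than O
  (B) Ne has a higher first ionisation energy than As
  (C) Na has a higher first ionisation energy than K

(A)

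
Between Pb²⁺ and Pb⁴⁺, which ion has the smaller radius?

Pb⁴⁺

Both ions have Z = 82 protons, but Pb⁴⁺ has lost more electrons, so its remaining electrons feel a larger effective nuclear charge per electron and are pulled in more tightly.
Higher positive charge → smaller ion, so Pb²⁺ > Pb⁴⁺.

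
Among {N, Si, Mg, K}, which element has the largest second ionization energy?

K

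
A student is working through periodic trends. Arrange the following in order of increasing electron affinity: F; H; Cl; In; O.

H is in period 1, group 1; O is in period 2, group 16; F is in period 2, group 17; Cl is in period 3, group 17; In is in period 5, group 13.
Atoms with high Z_eff and room in the valence shell (especially the halogens) have the most exothermic electron affinities.
Here both period and group differ, so the two effects have to be weighed against each other.
H > In: the two effects oppose for this pair; the down-group effect wins (73 vs 29 kJ/mol).
O > H: period and group pull opposite ways; the across-period shift dominates (141 vs 73 kJ/mol).
F > O: F lies to the right of O in period 2, so the across-period effect alone puts F higher.
Cl > F: this pair runs against the simple trend — see the exception note.
Note the exception: Cl has a higher electron affinity than F, contrary to the simple trend — F's small 2p subshell makes the incoming electron feel strong e⁻–e⁻ repulsion, so Cl actually releases more energy on gaining an electron.
For reference (kJ/mol): H 73, O 141, F 328, Cl 349, In 29.
So from lowest to highest: In < H < O < F < Cl.

In < H < O < F < Cl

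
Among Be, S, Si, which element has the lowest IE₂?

Si

Consider each +1 ion: Be⁺ still has 1 valence electron; S⁺ still has 5 valence electrons; Si⁺ still has 3 valence electrons.
All are still removing valence electrons, so compare the +1 ions as you would atoms: IE_2 generally rises across a period (higher Z_eff) and falls down a group (larger shell), subject to the usual subshell exceptions.
Valence configurations: Be⁺ [He]2s¹, S⁺ [Ne]3s²3p³, Si⁺ [Ne]3s²3p¹.
The numbers (kJ/mol): Be 1757, S 2252, Si 1577.
Hence IE_2: Si < Be < S.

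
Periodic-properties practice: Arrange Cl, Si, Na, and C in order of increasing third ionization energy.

Si, Cl, C, Na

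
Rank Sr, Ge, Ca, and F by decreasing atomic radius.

Sr > Ca > Ge > F

F is in period 2, group 17; Ca is in period 4, group 2; Ge is in period 4, group 14; Sr is in period 5, group 2.
Radius decreases left→right (rising Z_eff, same n) and increases top→bottom (higher n).
These span different periods and groups, so the two trends combine.
Ge > F: relative to F, both the across-period and down-group shifts push Ge's atomic radius up.
Ca > Ge: both are in period 4; the period trend gives Ca the larger value.
Sr > Ca: Sr sits below Ca in group 2, so the down-group effect alone puts Sr larger.
Approximate values (pm): F 64, Ca 171, Ge 121, Sr 185.
So from largest to smallest: Sr > Ca > Ge > F.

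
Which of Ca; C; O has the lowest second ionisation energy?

IE_2 is the cost of taking one more electron from the +1 cation: Ca⁺ still has 1 valence electron; C⁺ still has 3 valence electrons; O⁺ still has 5 valence electrons.
All are still removing valence electrons, so compare the +1 ions as you would atoms: IE_2 generally rises across a period (higher Z_eff) and falls down a group (larger shell), subject to the usual subshell exceptions.
Valence configurations: Ca⁺ [Ar]4s¹, C⁺ [He]2s²2p¹, O⁺ [He]2s²2p³.
Tabulated IE_2 (kJ/mol): Ca 1145, C 2353, O 3388.
Putting it together, IE_2: Ca < C < O.

Ca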